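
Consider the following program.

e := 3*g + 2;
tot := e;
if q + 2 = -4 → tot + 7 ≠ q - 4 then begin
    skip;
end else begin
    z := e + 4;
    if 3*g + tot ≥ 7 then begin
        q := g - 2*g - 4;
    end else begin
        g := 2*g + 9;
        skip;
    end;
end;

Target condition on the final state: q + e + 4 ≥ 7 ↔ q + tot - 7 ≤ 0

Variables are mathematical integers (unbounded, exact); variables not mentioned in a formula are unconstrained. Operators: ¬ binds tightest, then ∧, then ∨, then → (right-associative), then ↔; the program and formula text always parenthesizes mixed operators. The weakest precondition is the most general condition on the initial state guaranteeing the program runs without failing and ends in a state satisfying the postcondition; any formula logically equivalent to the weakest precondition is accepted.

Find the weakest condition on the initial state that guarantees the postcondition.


Working backward. After the program, the postcondition q + e + 4 ≥ 7 ↔ q + tot - 7 ≤ 0 must hold; in canonical form it is e + q ≥ 3 ↔ q + tot ≤ 7.
Then branch requires e + q ≥ 3 ↔ q + tot ≤ 7; else branch requires (3*g + tot ≥ 7 → (e ≥ g + 7 ↔ tot ≤ g + 11)) ∧ ((¬(3*g + tot ≥ 7)) → (e + q ≥ 3 ↔ q + tot ≤ 7)).
Before the if: ((q = -6 → tot ≠ q - 11) → (e + q ≥ 3 ↔ q + tot ≤ 7)) ∧ ((¬(q = -6 → tot ≠ q - 11)) → ((3*g + tot ≥ 7 → (e ≥ g + 7 ↔ tot ≤ g + 11)) ∧ ((¬(3*g + tot ≥ 7)) → (e + q ≥ 3 ↔ q + tot ≤ 7))))
Before tot := e: ((q = -6 → e ≠ q - 11) → (e + q ≥ 3 ↔ e + q ≤ 7)) ∧ ((¬(q = -6 → e ≠ q - 11)) → ((e + 3*g ≥ 7 → (e ≥ g + 7 ↔ e ≤ g + 11)) ∧ ((¬(e + 3*g ≥ 7)) → (e + q ≥ 3 ↔ e + q ≤ 7))))
Before e := 3*g + 2: ((q = -6 → 3*g ≠ q - 13) → (3*g + q ≥ 1 ↔ 3*g + q ≤ 5)) ∧ ((¬(q = -6 → 3*g ≠ q - 13)) → ((6*g ≥ 5 → (2*g ≥ 5 ↔ 2*g ≤ 9)) ∧ ((¬(6*g ≥ 5)) → (3*g + q ≥ 1 ↔ 3*g + q ≤ 5))))
Answer: WP = ((q = -6 → 3*g ≠ q - 13) → (3*g + q ≥ 1 ↔ 3*g + q ≤ 5)) ∧ ((¬(q = -6 → 3*g ≠ q - 13)) → ((6*g ≥ 5 → (2*g ≥ 5 ↔ 2*g ≤ 9)) ∧ ((¬(6*g ≥ 5)) → (3*g + q ≥ 1 ↔ 3*g + q ≤ 5))))


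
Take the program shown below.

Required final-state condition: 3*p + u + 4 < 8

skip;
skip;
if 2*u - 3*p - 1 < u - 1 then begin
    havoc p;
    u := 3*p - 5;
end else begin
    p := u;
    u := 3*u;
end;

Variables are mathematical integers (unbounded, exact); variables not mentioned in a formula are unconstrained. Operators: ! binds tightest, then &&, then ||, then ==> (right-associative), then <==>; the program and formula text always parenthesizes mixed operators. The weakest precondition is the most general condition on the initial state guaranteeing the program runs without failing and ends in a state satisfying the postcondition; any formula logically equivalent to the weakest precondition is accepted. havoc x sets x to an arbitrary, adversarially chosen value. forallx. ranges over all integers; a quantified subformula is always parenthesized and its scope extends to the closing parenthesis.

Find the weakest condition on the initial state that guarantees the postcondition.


Working backward. After the program, the postcondition 3*p + u + 4 < 8 must hold; in canonical form it is 3*p + u < 4.
Then branch requires forall p_1. 6*p_1 < 9; else branch requires 6*u < 4.
Before the if: (u < 3*p ==> (forall p_1. 6*p_1 < 9)) && ((!(u < 3*p)) ==> 6*u < 4)
Before skip: (u < 3*p ==> (forall p_1. 6*p_1 < 9)) && ((!(u < 3*p)) ==> 6*u < 4)
Before skip: (u < 3*p ==> (forall p_1. 6*p_1 < 9)) && ((!(u < 3*p)) ==> 6*u < 4)
Answer: WP = (u < 3*p ==> (forall p_1. 6*p_1 < 9)) && ((!(u < 3*p)) ==> 6*u < 4)


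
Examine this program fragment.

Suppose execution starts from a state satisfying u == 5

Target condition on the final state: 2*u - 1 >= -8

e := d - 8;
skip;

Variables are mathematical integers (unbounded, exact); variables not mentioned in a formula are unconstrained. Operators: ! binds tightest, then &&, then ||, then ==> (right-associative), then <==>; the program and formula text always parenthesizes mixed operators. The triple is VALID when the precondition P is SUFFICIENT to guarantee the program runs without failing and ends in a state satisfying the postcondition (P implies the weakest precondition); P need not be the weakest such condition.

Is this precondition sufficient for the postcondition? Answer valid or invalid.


Working backward. After the program, the postcondition 2*u - 1 >= -8 must hold; in canonical form it is 2*u >= -7.
Before skip: 2*u >= -7
Before e := d - 8: 2*u >= -7
The weakest precondition is 2*u >= -7.
Check whether u == 5 implies it.
Every state satisfying the precondition satisfies the weakest precondition: the implication holds.
Answer: valid


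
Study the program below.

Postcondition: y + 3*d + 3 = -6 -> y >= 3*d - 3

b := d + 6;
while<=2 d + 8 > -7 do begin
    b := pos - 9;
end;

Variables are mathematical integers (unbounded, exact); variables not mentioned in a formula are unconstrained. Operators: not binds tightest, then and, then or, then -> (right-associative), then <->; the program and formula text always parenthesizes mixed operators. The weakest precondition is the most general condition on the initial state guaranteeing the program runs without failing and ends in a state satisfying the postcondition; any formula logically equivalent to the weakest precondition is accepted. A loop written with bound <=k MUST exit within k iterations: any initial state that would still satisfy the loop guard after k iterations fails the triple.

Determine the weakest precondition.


Working backward. After the program, the postcondition y + 3*d + 3 = -6 -> y >= 3*d - 3 must hold; in canonical form it is 3*d + y = -9 -> y >= 3*d - 3.
Before the loop (bound <=2), unroll the exhaustion recursion (WP_0 = exit-now case; WP_j = one more guarded iteration, up to j = 2):
  WP_0: (not (d > -15)) and (3*d + y = -9 -> y >= 3*d - 3)
  WP_1: (d > -15 -> ((not (d > -15)) and (3*d + y = -9 -> y >= 3*d - 3))) and ((not (d > -15)) -> (3*d + y = -9 -> y >= 3*d - 3))
  WP_2: (d > -15 -> ((d > -15 -> ((not (d > -15)) and (3*d + y = -9 -> y >= 3*d - 3))) and ((not (d > -15)) -> (3*d + y = -9 -> y >= 3*d - 3)))) and ((not (d > -15)) -> (3*d + y = -9 -> y >= 3*d - 3))
So before the loop: (d > -15 -> ((d > -15 -> ((not (d > -15)) and (3*d + y = -9 -> y >= 3*d - 3))) and ((not (d > -15)) -> (3*d + y = -9 -> y >= 3*d - 3)))) and ((not (d > -15)) -> (3*d + y = -9 -> y >= 3*d - 3))
Before b := d + 6: (d > -15 -> ((d > -15 -> ((not (d > -15)) and (3*d + y = -9 -> y >= 3*d - 3))) and ((not (d > -15)) -> (3*d + y = -9 -> y >= 3*d - 3)))) and ((not (d > -15)) -> (3*d + y = -9 -> y >= 3*d - 3))
Answer: WP = (d > -15 -> ((d > -15 -> ((not (d > -15)) and (3*d + y = -9 -> y >= 3*d - 3))) and ((not (d > -15)) -> (3*d + y = -9 -> y >= 3*d - 3)))) and ((not (d > -15)) -> (3*d + y = -9 -> y >= 3*d - 3))


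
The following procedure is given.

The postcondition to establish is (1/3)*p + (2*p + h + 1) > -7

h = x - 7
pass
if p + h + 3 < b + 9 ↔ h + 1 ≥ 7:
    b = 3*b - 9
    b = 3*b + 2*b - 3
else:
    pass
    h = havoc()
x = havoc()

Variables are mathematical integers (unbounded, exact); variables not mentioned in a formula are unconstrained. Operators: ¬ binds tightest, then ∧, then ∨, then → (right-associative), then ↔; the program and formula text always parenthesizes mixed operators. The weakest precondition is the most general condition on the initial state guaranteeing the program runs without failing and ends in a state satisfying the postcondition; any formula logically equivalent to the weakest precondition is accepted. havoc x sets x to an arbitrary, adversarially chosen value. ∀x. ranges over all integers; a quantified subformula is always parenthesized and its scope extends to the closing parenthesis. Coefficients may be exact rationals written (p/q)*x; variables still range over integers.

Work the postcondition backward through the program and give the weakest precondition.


Working backward. After the program, the postcondition (1/3)*p + (2*p + h + 1) > -7 must hold; in canonical form it is h + (7/3)*p > -8.
Before havoc x: h + (7/3)*p > -8
Then branch requires h + (7/3)*p > -8; else branch requires ∀h_1. h_1 + (7/3)*p > -8.
Before the if: ((h + p < b + 6 ↔ h ≥ 6) → h + (7/3)*p > -8) ∧ ((¬(h + p < b + 6 ↔ h ≥ 6)) → (∀h_1. h_1 + (7/3)*p > -8))
Before skip: ((h + p < b + 6 ↔ h ≥ 6) → h + (7/3)*p > -8) ∧ ((¬(h + p < b + 6 ↔ h ≥ 6)) → (∀h_1. h_1 + (7/3)*p > -8))
Before h := x - 7: ((p + x < b + 13 ↔ x ≥ 13) → (7/3)*p + x > -1) ∧ ((¬(p + x < b + 13 ↔ x ≥ 13)) → (∀h_1. h_1 + (7/3)*p > -8))
Answer: WP = ((p + x < b + 13 ↔ x ≥ 13) → (7/3)*p + x > -1) ∧ ((¬(p + x < b + 13 ↔ x ≥ 13)) → (∀h_1. h_1 + (7/3)*p > -8))


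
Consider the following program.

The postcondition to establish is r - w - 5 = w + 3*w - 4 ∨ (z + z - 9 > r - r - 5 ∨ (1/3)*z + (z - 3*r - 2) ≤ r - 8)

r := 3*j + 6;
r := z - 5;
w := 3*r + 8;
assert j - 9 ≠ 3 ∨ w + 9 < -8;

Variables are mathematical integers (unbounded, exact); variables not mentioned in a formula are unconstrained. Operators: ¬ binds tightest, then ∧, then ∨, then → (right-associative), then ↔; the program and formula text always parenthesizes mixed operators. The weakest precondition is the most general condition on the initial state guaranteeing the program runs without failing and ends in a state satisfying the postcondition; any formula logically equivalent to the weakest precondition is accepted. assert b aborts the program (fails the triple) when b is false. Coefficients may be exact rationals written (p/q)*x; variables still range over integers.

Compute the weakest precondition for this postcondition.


Working backward. After the program, the postcondition r - w - 5 = w + 3*w - 4 ∨ (z + z - 9 > r - r - 5 ∨ (1/3)*z + (z - 3*r - 2) ≤ r - 8) must hold; in canonical form it is r = 5*w + 1 ∨ 2*z > 4 ∨ (4/3)*z ≤ 4*r - 6.
Before assert j - 9 ≠ 3 ∨ w + 9 < -8: (j ≠ 12 ∨ w < -17) ∧ (r = 5*w + 1 ∨ 2*z > 4 ∨ (4/3)*z ≤ 4*r - 6)
Before w := 3*r + 8: (j ≠ 12 ∨ 3*r < -25) ∧ (14*r = -41 ∨ 2*z > 4 ∨ (4/3)*z ≤ 4*r - 6)
Before r := z - 5: (j ≠ 12 ∨ 3*z < -10) ∧ (14*z = 29 ∨ 2*z > 4 ∨ (8/3)*z ≥ 26)
Before r := 3*j + 6: (j ≠ 12 ∨ 3*z < -10) ∧ (14*z = 29 ∨ 2*z > 4 ∨ (8/3)*z ≥ 26)
Answer: WP = (j ≠ 12 ∨ 3*z < -10) ∧ (14*z = 29 ∨ 2*z > 4 ∨ (8/3)*z ≥ 26)


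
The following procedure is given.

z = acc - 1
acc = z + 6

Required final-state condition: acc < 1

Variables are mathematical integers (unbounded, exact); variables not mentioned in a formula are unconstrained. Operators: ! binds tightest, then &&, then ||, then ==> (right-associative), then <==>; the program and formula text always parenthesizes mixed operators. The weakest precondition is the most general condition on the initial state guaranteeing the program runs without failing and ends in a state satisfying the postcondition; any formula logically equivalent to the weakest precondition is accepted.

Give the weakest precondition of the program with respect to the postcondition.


Working backward. After the program, acc < 1 must hold.
Before acc := z + 6: z < -5
Before z := acc - 1: acc < -4
Answer: WP = acc < -4


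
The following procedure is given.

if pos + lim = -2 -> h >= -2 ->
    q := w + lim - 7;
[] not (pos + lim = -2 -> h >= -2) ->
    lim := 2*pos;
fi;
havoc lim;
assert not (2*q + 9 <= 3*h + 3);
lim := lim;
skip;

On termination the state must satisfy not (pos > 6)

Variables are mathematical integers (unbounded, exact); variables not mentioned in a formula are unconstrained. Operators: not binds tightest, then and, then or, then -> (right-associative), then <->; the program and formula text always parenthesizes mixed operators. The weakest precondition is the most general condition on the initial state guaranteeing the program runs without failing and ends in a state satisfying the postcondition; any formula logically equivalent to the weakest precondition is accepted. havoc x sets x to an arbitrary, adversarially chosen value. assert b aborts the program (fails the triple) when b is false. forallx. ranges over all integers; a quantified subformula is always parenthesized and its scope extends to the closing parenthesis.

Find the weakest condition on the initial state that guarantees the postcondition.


Working backward. After the program, not (pos > 6) must hold.
Before skip: not (pos > 6)
Before lim := lim: not (pos > 6)
Before assert not (2*q + 9 <= 3*h + 3): (not (2*q <= 3*h - 6)) and (not (pos > 6))
Before havoc lim: (not (2*q <= 3*h - 6)) and (not (pos > 6))
Then branch requires (not (2*lim + 2*w <= 3*h + 8)) and (not (pos > 6)); else branch requires (not (2*q <= 3*h - 6)) and (not (pos > 6)).
Before the if: ((lim + pos = -2 -> h >= -2) -> ((not (2*lim + 2*w <= 3*h + 8)) and (not (pos > 6)))) and ((not (lim + pos = -2 -> h >= -2)) -> ((not (2*q <= 3*h - 6)) and (not (pos > 6))))
Answer: WP = ((lim + pos = -2 -> h >= -2) -> ((not (2*lim + 2*w <= 3*h + 8)) and (not (pos > 6)))) and ((not (lim + pos = -2 -> h >= -2)) -> ((not (2*q <= 3*h - 6)) and (not (pos > 6))))


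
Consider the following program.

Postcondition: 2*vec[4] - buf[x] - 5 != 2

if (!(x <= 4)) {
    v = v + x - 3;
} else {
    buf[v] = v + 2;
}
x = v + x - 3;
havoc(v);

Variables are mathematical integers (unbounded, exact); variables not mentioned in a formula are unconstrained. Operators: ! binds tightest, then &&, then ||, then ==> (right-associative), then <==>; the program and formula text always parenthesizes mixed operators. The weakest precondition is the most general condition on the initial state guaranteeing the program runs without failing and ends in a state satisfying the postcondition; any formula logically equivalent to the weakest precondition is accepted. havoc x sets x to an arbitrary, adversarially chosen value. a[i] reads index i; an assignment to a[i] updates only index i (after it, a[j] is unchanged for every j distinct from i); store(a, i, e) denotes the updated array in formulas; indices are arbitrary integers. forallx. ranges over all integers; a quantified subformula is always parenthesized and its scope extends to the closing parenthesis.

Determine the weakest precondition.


Working backward. After the program, the postcondition 2*vec[4] - buf[x] - 5 != 2 must hold; in canonical form it is 2*vec[4] != buf[x] + 7.
Before havoc v: 2*vec[4] != buf[x] + 7
Before x := v + x - 3: 2*vec[4] != buf[v + x - 3] + 7
Then branch requires 2*vec[4] != buf[v + 2*x - 6] + 7; else branch requires 2*vec[4] != store(buf, v, v + 2)[v + x - 3] + 7.
Before the if: ((!(x <= 4)) ==> 2*vec[4] != buf[v + 2*x - 6] + 7) && (x <= 4 ==> 2*vec[4] != store(buf, v, v + 2)[v + x - 3] + 7)
Answer: WP = ((!(x <= 4)) ==> 2*vec[4] != buf[v + 2*x - 6] + 7) && (x <= 4 ==> 2*vec[4] != store(buf, v, v + 2)[v + x - 3] + 7)


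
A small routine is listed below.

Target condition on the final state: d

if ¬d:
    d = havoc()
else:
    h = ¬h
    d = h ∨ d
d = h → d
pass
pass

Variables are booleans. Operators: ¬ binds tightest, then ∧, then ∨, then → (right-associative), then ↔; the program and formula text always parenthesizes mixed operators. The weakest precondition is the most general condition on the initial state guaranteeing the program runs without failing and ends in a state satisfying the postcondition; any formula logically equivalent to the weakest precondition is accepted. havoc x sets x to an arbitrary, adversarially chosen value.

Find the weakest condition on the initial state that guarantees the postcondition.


Working backward. After the program, d must hold.
Before skip: d
Before skip: d
Before d := h → d: h → d
Then branch requires ¬h; else branch requires (¬h) → ((¬h) ∨ d).
Before the if: ((¬d) → (¬h)) ∧ (d → ((¬h) → ((¬h) ∨ d)))
Answer: WP = ((¬d) → (¬h)) ∧ (d → ((¬h) → ((¬h) ∨ d)))


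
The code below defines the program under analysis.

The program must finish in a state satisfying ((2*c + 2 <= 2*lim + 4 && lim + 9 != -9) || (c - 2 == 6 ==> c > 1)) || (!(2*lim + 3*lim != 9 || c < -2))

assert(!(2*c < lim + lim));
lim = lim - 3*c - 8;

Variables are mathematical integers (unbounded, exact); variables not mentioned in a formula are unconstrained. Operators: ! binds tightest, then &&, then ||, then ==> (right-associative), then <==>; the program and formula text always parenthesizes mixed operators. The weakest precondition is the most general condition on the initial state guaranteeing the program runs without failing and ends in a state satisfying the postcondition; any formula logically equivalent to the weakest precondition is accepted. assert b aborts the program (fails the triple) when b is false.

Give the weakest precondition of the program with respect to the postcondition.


Working backward. After the program, the postcondition ((2*c + 2 <= 2*lim + 4 && lim + 9 != -9) || (c - 2 == 6 ==> c > 1)) || (!(2*lim + 3*lim != 9 || c < -2)) must hold; in canonical form it is (2*c <= 2*lim + 2 && lim != -18) || (c == 8 ==> c > 1) || (!(5*lim != 9 || c < -2)).
Before lim := lim - 3*c - 8: (8*c <= 2*lim - 14 && lim != 3*c - 10) || (c == 8 ==> c > 1) || (!(5*lim != 15*c + 49 || c < -2))
Before assert !(2*c < lim + lim): (!(2*c < 2*lim)) && ((8*c <= 2*lim - 14 && lim != 3*c - 10) || (c == 8 ==> c > 1) || (!(5*lim != 15*c + 49 || c < -2)))
Answer: WP = (!(2*c < 2*lim)) && ((8*c <= 2*lim - 14 && lim != 3*c - 10) || (c == 8 ==> c > 1) || (!(5*lim != 15*c + 49 || c < -2)))


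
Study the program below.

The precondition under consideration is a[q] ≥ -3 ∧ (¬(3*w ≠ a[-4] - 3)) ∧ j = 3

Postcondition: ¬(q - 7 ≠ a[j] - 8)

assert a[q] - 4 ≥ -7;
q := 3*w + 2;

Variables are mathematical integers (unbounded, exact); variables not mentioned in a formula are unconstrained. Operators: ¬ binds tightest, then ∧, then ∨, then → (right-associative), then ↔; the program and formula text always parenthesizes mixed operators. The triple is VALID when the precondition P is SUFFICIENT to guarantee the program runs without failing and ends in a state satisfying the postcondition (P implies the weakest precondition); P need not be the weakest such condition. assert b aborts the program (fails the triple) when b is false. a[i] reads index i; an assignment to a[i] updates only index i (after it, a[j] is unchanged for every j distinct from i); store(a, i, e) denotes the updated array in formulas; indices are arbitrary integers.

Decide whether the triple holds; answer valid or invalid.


Working backward. After the program, the postcondition ¬(q - 7 ≠ a[j] - 8) must hold; in canonical form it is ¬(q ≠ a[j] - 1).
Before q := 3*w + 2: ¬(3*w ≠ a[j] - 3)
Before assert a[q] - 4 ≥ -7: a[q] ≥ -3 ∧ (¬(3*w ≠ a[j] - 3))
The weakest precondition is a[q] ≥ -3 ∧ (¬(3*w ≠ a[j] - 3)).
Check whether a[q] ≥ -3 ∧ (¬(3*w ≠ a[-4] - 3)) ∧ j = 3 implies it.
Countermodel: at the initial state a = {[-4] = 21123, [2] = 0, [3] = -15521, elsewhere 0}, j = 3, q = 2, w = 7040, the precondition holds but the weakest precondition fails.
Answer: invalid


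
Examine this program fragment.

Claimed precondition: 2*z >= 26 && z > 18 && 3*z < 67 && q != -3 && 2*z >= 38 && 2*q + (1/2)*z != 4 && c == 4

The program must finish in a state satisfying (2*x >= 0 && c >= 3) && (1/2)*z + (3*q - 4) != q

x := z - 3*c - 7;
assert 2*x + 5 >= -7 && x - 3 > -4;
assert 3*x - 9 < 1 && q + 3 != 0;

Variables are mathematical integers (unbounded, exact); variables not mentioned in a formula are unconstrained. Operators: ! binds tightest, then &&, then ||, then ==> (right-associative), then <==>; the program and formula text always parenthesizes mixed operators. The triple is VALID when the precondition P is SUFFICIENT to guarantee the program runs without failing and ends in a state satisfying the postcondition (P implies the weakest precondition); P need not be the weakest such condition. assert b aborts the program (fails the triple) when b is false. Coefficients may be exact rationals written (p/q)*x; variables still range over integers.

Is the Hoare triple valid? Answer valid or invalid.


Working backward. After the program, the postcondition (2*x >= 0 && c >= 3) && (1/2)*z + (3*q - 4) != q must hold; in canonical form it is 2*x >= 0 && c >= 3 && 2*q + (1/2)*z != 4.
Before assert 3*x - 9 < 1 && q + 3 != 0: 3*x < 10 && q != -3 && 2*x >= 0 && c >= 3 && 2*q + (1/2)*z != 4
Before assert 2*x + 5 >= -7 && x - 3 > -4: 2*x >= -12 && x > -1 && 3*x < 10 && q != -3 && 2*x >= 0 && c >= 3 && 2*q + (1/2)*z != 4
Before x := z - 3*c - 7: 2*z >= 6*c + 2 && z > 3*c + 6 && 3*z < 9*c + 31 && q != -3 && 2*z >= 6*c + 14 && c >= 3 && 2*q + (1/2)*z != 4
The weakest precondition is 2*z >= 6*c + 2 && z > 3*c + 6 && 3*z < 9*c + 31 && q != -3 && 2*z >= 6*c + 14 && c >= 3 && 2*q + (1/2)*z != 4.
Check whether 2*z >= 26 && z > 18 && 3*z < 67 && q != -3 && 2*z >= 38 && 2*q + (1/2)*z != 4 && c == 4 implies it.
Every state satisfying the precondition satisfies the weakest precondition: the implication holds.
Answer: valid


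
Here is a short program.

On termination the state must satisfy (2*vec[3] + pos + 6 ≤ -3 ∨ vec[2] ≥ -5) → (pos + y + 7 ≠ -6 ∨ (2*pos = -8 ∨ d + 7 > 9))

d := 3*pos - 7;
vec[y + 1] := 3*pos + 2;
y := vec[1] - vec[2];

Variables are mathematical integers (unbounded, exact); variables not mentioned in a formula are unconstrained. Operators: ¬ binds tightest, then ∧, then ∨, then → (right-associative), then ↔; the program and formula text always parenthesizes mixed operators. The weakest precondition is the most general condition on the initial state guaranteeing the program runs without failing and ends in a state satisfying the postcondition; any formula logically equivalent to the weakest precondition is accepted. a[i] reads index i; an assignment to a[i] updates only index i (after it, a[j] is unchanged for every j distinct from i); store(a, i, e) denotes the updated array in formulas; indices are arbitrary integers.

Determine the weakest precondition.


Working backward. After the program, the postcondition (2*vec[3] + pos + 6 ≤ -3 ∨ vec[2] ≥ -5) → (pos + y + 7 ≠ -6 ∨ (2*pos = -8 ∨ d + 7 > 9)) must hold; in canonical form it is (2*vec[3] + pos ≤ -9 ∨ vec[2] ≥ -5) → (pos + y ≠ -13 ∨ 2*pos = -8 ∨ d > 2).
Before y := vec[1] - vec[2]: (2*vec[3] + pos ≤ -9 ∨ vec[2] ≥ -5) → (vec[1] + pos ≠ vec[2] - 13 ∨ 2*pos = -8 ∨ d > 2)
Before vec[y + 1] := 3*pos + 2: (2*store(vec, y + 1, 3*pos + 2)[3] + pos ≤ -9 ∨ store(vec, y + 1, 3*pos + 2)[2] ≥ -5) → (store(vec, y + 1, 3*pos + 2)[1] + pos ≠ store(vec, y + 1, 3*pos + 2)[2] - 13 ∨ 2*pos = -8 ∨ d > 2)
Before d := 3*pos - 7: (2*store(vec, y + 1, 3*pos + 2)[3] + pos ≤ -9 ∨ store(vec, y + 1, 3*pos + 2)[2] ≥ -5) → (store(vec, y + 1, 3*pos + 2)[1] + pos ≠ store(vec, y + 1, 3*pos + 2)[2] - 13 ∨ 2*pos = -8 ∨ 3*pos > 9)
Answer: WP = (2*store(vec, y + 1, 3*pos + 2)[3] + pos ≤ -9 ∨ store(vec, y + 1, 3*pos + 2)[2] ≥ -5) → (store(vec, y + 1, 3*pos + 2)[1] + pos ≠ store(vec, y + 1, 3*pos + 2)[2] - 13 ∨ 2*pos = -8 ∨ 3*pos > 9)


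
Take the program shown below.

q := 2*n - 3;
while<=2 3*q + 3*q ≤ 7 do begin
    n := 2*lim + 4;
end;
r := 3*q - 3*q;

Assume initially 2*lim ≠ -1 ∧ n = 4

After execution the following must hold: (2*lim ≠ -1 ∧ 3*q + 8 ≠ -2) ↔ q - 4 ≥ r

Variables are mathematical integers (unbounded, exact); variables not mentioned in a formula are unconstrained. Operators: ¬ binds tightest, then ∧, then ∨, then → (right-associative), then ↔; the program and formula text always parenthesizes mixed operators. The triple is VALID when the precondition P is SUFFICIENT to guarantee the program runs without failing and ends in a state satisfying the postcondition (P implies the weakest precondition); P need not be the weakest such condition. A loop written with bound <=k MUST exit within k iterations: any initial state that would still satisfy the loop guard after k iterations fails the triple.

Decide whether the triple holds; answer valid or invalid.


Working backward. After the program, the postcondition (2*lim ≠ -1 ∧ 3*q + 8 ≠ -2) ↔ q - 4 ≥ r must hold; in canonical form it is (2*lim ≠ -1 ∧ 3*q ≠ -10) ↔ q ≥ r + 4.
Before r := 3*q - 3*q: (2*lim ≠ -1 ∧ 3*q ≠ -10) ↔ q ≥ 4
Before the loop (bound <=2), unroll the exhaustion recursion (WP_0 = exit-now case; WP_j = one more guarded iteration, up to j = 2):
  WP_0: (¬(6*q ≤ 7)) ∧ ((2*lim ≠ -1 ∧ 3*q ≠ -10) ↔ q ≥ 4)
  WP_1: (6*q ≤ 7 → ((¬(6*q ≤ 7)) ∧ ((2*lim ≠ -1 ∧ 3*q ≠ -10) ↔ q ≥ 4))) ∧ ((¬(6*q ≤ 7)) → ((2*lim ≠ -1 ∧ 3*q ≠ -10) ↔ q ≥ 4))
  WP_2: (6*q ≤ 7 → ((6*q ≤ 7 → ((¬(6*q ≤ 7)) ∧ ((2*lim ≠ -1 ∧ 3*q ≠ -10) ↔ q ≥ 4))) ∧ ((¬(6*q ≤ 7)) → ((2*lim ≠ -1 ∧ 3*q ≠ -10) ↔ q ≥ 4)))) ∧ ((¬(6*q ≤ 7)) → ((2*lim ≠ -1 ∧ 3*q ≠ -10) ↔ q ≥ 4))
So before the loop: (6*q ≤ 7 → ((6*q ≤ 7 → ((¬(6*q ≤ 7)) ∧ ((2*lim ≠ -1 ∧ 3*q ≠ -10) ↔ q ≥ 4))) ∧ ((¬(6*q ≤ 7)) → ((2*lim ≠ -1 ∧ 3*q ≠ -10) ↔ q ≥ 4)))) ∧ ((¬(6*q ≤ 7)) → ((2*lim ≠ -1 ∧ 3*q ≠ -10) ↔ q ≥ 4))
Before q := 2*n - 3: (12*n ≤ 25 → ((12*n ≤ 25 → ((¬(12*n ≤ 25)) ∧ ((2*lim ≠ -1 ∧ 6*n ≠ -1) ↔ 2*n ≥ 7))) ∧ ((¬(12*n ≤ 25)) → ((2*lim ≠ -1 ∧ 6*n ≠ -1) ↔ 2*n ≥ 7)))) ∧ ((¬(12*n ≤ 25)) → ((2*lim ≠ -1 ∧ 6*n ≠ -1) ↔ 2*n ≥ 7))
The weakest precondition is (12*n ≤ 25 → ((12*n ≤ 25 → ((¬(12*n ≤ 25)) ∧ ((2*lim ≠ -1 ∧ 6*n ≠ -1) ↔ 2*n ≥ 7))) ∧ ((¬(12*n ≤ 25)) → ((2*lim ≠ -1 ∧ 6*n ≠ -1) ↔ 2*n ≥ 7)))) ∧ ((¬(12*n ≤ 25)) → ((2*lim ≠ -1 ∧ 6*n ≠ -1) ↔ 2*n ≥ 7)).
Check whether 2*lim ≠ -1 ∧ n = 4 implies it.
Every state satisfying the precondition satisfies the weakest precondition: the implication holds.
Answer: valid


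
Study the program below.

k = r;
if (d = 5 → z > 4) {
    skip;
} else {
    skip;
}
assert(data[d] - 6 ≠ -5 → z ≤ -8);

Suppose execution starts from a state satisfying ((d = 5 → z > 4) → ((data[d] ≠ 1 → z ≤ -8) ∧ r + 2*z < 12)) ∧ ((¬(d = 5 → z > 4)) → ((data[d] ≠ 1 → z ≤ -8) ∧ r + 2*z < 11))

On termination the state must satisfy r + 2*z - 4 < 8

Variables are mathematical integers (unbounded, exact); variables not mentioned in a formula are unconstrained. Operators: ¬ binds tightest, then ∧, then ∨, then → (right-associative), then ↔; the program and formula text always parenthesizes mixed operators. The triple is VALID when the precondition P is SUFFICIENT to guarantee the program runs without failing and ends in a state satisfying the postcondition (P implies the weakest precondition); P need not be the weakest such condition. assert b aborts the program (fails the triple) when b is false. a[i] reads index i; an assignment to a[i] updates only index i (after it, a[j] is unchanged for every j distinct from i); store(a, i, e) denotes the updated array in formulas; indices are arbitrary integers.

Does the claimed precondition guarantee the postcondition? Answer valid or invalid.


Working backward. After the program, the postcondition r + 2*z - 4 < 8 must hold; in canonical form it is r + 2*z < 12.
Before assert data[d] - 6 ≠ -5 → z ≤ -8: (data[d] ≠ 1 → z ≤ -8) ∧ r + 2*z < 12
Then branch requires (data[d] ≠ 1 → z ≤ -8) ∧ r + 2*z < 12; else branch requires (data[d] ≠ 1 → z ≤ -8) ∧ r + 2*z < 12.
Before the if: ((d = 5 → z > 4) → ((data[d] ≠ 1 → z ≤ -8) ∧ r + 2*z < 12)) ∧ ((¬(d = 5 → z > 4)) → ((data[d] ≠ 1 → z ≤ -8) ∧ r + 2*z < 12))
Before k := r: ((d = 5 → z > 4) → ((data[d] ≠ 1 → z ≤ -8) ∧ r + 2*z < 12)) ∧ ((¬(d = 5 → z > 4)) → ((data[d] ≠ 1 → z ≤ -8) ∧ r + 2*z < 12))
The weakest precondition is ((d = 5 → z > 4) → ((data[d] ≠ 1 → z ≤ -8) ∧ r + 2*z < 12)) ∧ ((¬(d = 5 → z > 4)) → ((data[d] ≠ 1 → z ≤ -8) ∧ r + 2*z < 12)).
Check whether ((d = 5 → z > 4) → ((data[d] ≠ 1 → z ≤ -8) ∧ r + 2*z < 12)) ∧ ((¬(d = 5 → z > 4)) → ((data[d] ≠ 1 → z ≤ -8) ∧ r + 2*z < 11)) implies it.
Every state satisfying the precondition satisfies the weakest precondition: the implication holds.
Answer: valid


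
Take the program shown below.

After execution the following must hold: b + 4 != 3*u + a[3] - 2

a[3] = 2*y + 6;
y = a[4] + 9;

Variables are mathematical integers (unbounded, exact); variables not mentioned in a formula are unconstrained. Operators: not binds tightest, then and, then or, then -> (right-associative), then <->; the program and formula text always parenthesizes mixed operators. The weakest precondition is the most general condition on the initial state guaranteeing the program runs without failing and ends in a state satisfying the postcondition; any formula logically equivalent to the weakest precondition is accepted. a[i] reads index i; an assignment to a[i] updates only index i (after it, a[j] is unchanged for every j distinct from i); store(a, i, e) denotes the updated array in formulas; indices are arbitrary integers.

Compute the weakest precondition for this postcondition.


Working backward. After the program, the postcondition b + 4 != 3*u + a[3] - 2 must hold; in canonical form it is b != a[3] + 3*u - 6.
Before y := a[4] + 9: b != a[3] + 3*u - 6
Before a[3] := 2*y + 6: b != 3*u + 2*y
Answer: WP = b != 3*u + 2*y


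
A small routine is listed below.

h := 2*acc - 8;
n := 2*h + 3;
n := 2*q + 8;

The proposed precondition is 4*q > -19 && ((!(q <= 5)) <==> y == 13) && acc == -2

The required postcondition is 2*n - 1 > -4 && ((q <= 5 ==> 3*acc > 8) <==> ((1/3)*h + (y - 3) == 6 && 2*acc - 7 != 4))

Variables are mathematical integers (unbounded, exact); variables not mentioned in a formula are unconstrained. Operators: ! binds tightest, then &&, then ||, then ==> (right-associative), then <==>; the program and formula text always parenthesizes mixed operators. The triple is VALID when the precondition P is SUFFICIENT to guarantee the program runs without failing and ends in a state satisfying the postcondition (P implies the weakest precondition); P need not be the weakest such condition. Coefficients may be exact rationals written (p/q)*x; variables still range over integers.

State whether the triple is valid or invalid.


Working backward. After the program, the postcondition 2*n - 1 > -4 && ((q <= 5 ==> 3*acc > 8) <==> ((1/3)*h + (y - 3) == 6 && 2*acc - 7 != 4)) must hold; in canonical form it is 2*n > -3 && ((q <= 5 ==> 3*acc > 8) <==> ((1/3)*h + y == 9 && 2*acc != 11)).
Before n := 2*q + 8: 4*q > -19 && ((q <= 5 ==> 3*acc > 8) <==> ((1/3)*h + y == 9 && 2*acc != 11))
Before n := 2*h + 3: 4*q > -19 && ((q <= 5 ==> 3*acc > 8) <==> ((1/3)*h + y == 9 && 2*acc != 11))
Before h := 2*acc - 8: 4*q > -19 && ((q <= 5 ==> 3*acc > 8) <==> ((2/3)*acc + y == 35/3 && 2*acc != 11))
The weakest precondition is 4*q > -19 && ((q <= 5 ==> 3*acc > 8) <==> ((2/3)*acc + y == 35/3 && 2*acc != 11)).
Check whether 4*q > -19 && ((!(q <= 5)) <==> y == 13) && acc == -2 implies it.
Every state satisfying the precondition satisfies the weakest precondition: the implication holds.
Answer: valid


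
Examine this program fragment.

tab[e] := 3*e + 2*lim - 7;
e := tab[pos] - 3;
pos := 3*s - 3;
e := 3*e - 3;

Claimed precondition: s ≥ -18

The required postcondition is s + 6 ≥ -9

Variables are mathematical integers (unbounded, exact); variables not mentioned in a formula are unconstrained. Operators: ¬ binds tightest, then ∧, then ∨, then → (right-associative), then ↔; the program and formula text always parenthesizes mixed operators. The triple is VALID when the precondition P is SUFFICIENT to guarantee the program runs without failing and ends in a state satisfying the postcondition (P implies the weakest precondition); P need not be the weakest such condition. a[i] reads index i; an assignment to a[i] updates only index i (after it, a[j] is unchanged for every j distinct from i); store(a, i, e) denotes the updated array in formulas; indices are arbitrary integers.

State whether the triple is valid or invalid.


Working backward. After the program, the postcondition s + 6 ≥ -9 must hold; in canonical form it is s ≥ -15.
Before e := 3*e - 3: s ≥ -15
Before pos := 3*s - 3: s ≥ -15
Before e := tab[pos] - 3: s ≥ -15
Before tab[e] := 3*e + 2*lim - 7: s ≥ -15
The weakest precondition is s ≥ -15.
Check whether s ≥ -18 implies it.
Countermodel: at the initial state s = -18, the precondition holds but the weakest precondition fails.
Answer: invalid


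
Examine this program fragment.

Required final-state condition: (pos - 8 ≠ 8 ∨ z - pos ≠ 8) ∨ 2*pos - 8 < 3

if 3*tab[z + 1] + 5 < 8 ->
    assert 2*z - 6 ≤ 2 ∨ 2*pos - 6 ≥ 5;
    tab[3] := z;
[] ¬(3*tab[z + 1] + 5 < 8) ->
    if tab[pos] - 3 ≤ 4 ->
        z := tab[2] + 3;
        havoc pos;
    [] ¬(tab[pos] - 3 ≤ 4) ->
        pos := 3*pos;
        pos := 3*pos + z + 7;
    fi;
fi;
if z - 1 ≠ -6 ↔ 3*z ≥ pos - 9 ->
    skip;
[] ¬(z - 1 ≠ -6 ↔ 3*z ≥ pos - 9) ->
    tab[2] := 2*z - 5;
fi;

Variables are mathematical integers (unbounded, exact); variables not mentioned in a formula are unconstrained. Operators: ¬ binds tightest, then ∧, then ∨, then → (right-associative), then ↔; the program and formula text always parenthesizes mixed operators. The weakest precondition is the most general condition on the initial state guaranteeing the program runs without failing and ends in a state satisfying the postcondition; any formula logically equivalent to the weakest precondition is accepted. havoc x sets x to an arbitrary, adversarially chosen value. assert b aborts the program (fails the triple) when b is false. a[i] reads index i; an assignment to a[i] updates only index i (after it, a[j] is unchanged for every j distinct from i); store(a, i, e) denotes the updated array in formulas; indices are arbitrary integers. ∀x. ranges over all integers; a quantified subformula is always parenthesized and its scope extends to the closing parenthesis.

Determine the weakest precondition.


Working backward. After the program, the postcondition (pos - 8 ≠ 8 ∨ z - pos ≠ 8) ∨ 2*pos - 8 < 3 must hold; in canonical form it is pos ≠ 16 ∨ z ≠ pos + 8 ∨ 2*pos < 11.
Then branch requires pos ≠ 16 ∨ z ≠ pos + 8 ∨ 2*pos < 11; else branch requires pos ≠ 16 ∨ z ≠ pos + 8 ∨ 2*pos < 11.
Before the if: ((z ≠ -5 ↔ 3*z ≥ pos - 9) → (pos ≠ 16 ∨ z ≠ pos + 8 ∨ 2*pos < 11)) ∧ ((¬(z ≠ -5 ↔ 3*z ≥ pos - 9)) → (pos ≠ 16 ∨ z ≠ pos + 8 ∨ 2*pos < 11))
Then branch requires (2*z ≤ 8 ∨ 2*pos ≥ 11) ∧ ((z ≠ -5 ↔ 3*z ≥ pos - 9) → (pos ≠ 16 ∨ z ≠ pos + 8 ∨ 2*pos < 11)) ∧ ((¬(z ≠ -5 ↔ 3*z ≥ pos - 9)) → (pos ≠ 16 ∨ z ≠ pos + 8 ∨ 2*pos < 11)); else branch requires (tab[pos] ≤ 7 → (∀pos_1. (((tab[2] ≠ -8 ↔ 3*tab[2] ≥ pos_1 - 18) → (pos_1 ≠ 16 ∨ tab[2] ≠ pos_1 + 5 ∨ 2*pos_1 < 11)) ∧ ((¬(tab[2] ≠ -8 ↔ 3*tab[2] ≥ pos_1 - 18)) → (pos_1 ≠ 16 ∨ tab[2] ≠ pos_1 + 5 ∨ 2*pos_1 < 11))))) ∧ ((¬(tab[pos] ≤ 7)) → (((z ≠ -5 ↔ 2*z ≥ 9*pos - 2) → (9*pos + z ≠ 9 ∨ 9*pos ≠ -15 ∨ 18*pos + 2*z < -3)) ∧ ((¬(z ≠ -5 ↔ 2*z ≥ 9*pos - 2)) → (9*pos + z ≠ 9 ∨ 9*pos ≠ -15 ∨ 18*pos + 2*z < -3)))).
Before the if: (3*tab[z + 1] < 3 → ((2*z ≤ 8 ∨ 2*pos ≥ 11) ∧ ((z ≠ -5 ↔ 3*z ≥ pos - 9) → (pos ≠ 16 ∨ z ≠ pos + 8 ∨ 2*pos < 11)) ∧ ((¬(z ≠ -5 ↔ 3*z ≥ pos - 9)) → (pos ≠ 16 ∨ z ≠ pos + 8 ∨ 2*pos < 11)))) ∧ ((¬(3*tab[z + 1] < 3)) → ((tab[pos] ≤ 7 → (∀pos_1. (((tab[2] ≠ -8 ↔ 3*tab[2] ≥ pos_1 - 18) → (pos_1 ≠ 16 ∨ tab[2] ≠ pos_1 + 5 ∨ 2*pos_1 < 11)) ∧ ((¬(tab[2] ≠ -8 ↔ 3*tab[2] ≥ pos_1 - 18)) → (pos_1 ≠ 16 ∨ tab[2] ≠ pos_1 + 5 ∨ 2*pos_1 < 11))))) ∧ ((¬(tab[pos] ≤ 7)) → (((z ≠ -5 ↔ 2*z ≥ 9*pos - 2) → (9*pos + z ≠ 9 ∨ 9*pos ≠ -15 ∨ 18*pos + 2*z < -3)) ∧ ((¬(z ≠ -5 ↔ 2*z ≥ 9*pos - 2)) → (9*pos + z ≠ 9 ∨ 9*pos ≠ -15 ∨ 18*pos + 2*z < -3))))))
Answer: WP = (3*tab[z + 1] < 3 → ((2*z ≤ 8 ∨ 2*pos ≥ 11) ∧ ((z ≠ -5 ↔ 3*z ≥ pos - 9) → (pos ≠ 16 ∨ z ≠ pos + 8 ∨ 2*pos < 11)) ∧ ((¬(z ≠ -5 ↔ 3*z ≥ pos - 9)) → (pos ≠ 16 ∨ z ≠ pos + 8 ∨ 2*pos < 11)))) ∧ ((¬(3*tab[z + 1] < 3)) → ((tab[pos] ≤ 7 → (∀pos_1. (((tab[2] ≠ -8 ↔ 3*tab[2] ≥ pos_1 - 18) → (pos_1 ≠ 16 ∨ tab[2] ≠ pos_1 + 5 ∨ 2*pos_1 < 11)) ∧ ((¬(tab[2] ≠ -8 ↔ 3*tab[2] ≥ pos_1 - 18)) → (pos_1 ≠ 16 ∨ tab[2] ≠ pos_1 + 5 ∨ 2*pos_1 < 11))))) ∧ ((¬(tab[pos] ≤ 7)) → (((z ≠ -5 ↔ 2*z ≥ 9*pos - 2) → (9*pos + z ≠ 9 ∨ 9*pos ≠ -15 ∨ 18*pos + 2*z < -3)) ∧ ((¬(z ≠ -5 ↔ 2*z ≥ 9*pos - 2)) → (9*pos + z ≠ 9 ∨ 9*pos ≠ -15 ∨ 18*pos + 2*z < -3))))))


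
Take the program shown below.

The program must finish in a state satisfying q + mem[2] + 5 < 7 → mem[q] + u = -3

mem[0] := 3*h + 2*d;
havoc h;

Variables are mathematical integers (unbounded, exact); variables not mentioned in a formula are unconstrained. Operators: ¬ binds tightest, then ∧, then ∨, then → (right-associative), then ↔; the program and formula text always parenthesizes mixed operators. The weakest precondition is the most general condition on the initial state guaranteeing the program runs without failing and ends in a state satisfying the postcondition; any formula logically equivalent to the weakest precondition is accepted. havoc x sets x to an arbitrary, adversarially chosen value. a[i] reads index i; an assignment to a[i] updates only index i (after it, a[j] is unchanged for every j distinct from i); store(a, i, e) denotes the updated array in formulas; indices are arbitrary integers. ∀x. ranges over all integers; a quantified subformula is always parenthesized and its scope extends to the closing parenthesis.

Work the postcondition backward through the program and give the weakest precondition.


Working backward. After the program, the postcondition q + mem[2] + 5 < 7 → mem[q] + u = -3 must hold; in canonical form it is mem[2] + q < 2 → mem[q] + u = -3.
Before havoc h: mem[2] + q < 2 → mem[q] + u = -3
Before mem[0] := 3*h + 2*d: mem[2] + q < 2 → store(mem, 0, 2*d + 3*h)[q] + u = -3
Answer: WP = mem[2] + q < 2 → store(mem, 0, 2*d + 3*h)[q] + u = -3


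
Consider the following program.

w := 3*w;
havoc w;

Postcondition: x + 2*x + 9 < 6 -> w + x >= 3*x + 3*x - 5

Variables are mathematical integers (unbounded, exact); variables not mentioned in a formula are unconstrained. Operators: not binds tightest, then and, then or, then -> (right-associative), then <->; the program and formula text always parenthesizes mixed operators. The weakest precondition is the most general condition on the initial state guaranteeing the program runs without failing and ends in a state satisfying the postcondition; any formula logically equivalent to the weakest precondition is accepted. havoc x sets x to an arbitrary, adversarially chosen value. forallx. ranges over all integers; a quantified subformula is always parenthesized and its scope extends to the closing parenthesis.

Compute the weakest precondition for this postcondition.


Working backward. After the program, the postcondition x + 2*x + 9 < 6 -> w + x >= 3*x + 3*x - 5 must hold; in canonical form it is 3*x < -3 -> w >= 5*x - 5.
Before havoc w: forall w_1. (3*x < -3 -> w_1 >= 5*x - 5)
Before w := 3*w: forall w_1. (3*x < -3 -> w_1 >= 5*x - 5)
Answer: WP = forall w_1. (3*x < -3 -> w_1 >= 5*x - 5)


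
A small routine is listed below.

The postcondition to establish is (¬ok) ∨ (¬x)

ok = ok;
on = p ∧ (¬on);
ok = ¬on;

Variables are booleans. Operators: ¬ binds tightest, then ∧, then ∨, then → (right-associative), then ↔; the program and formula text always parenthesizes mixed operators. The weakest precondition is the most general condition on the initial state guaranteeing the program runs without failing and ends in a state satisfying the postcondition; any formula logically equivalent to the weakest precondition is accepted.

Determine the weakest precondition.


Working backward. After the program, (¬ok) ∨ (¬x) must hold.
Before ok := ¬on: on ∨ (¬x)
Before on := p ∧ (¬on): (p ∧ (¬on)) ∨ (¬x)
Before ok := ok: (p ∧ (¬on)) ∨ (¬x)
Answer: WP = (p ∧ (¬on)) ∨ (¬x)
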